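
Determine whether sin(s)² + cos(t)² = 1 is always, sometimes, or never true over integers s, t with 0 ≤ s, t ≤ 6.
Sometimes true

It holds at (s, t) = (1, 1) (both sides equal 1), but fails at (s, t) = (6, 1) (LHS = sin(6)² + cos(1)² ≈ 0.37, RHS = 1).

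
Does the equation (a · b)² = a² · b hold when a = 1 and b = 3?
Substituting a = 1, b = 3:

LHS = (1 · 3)² = 9
RHS = 1² · 3 = 3

LHS ≠ RHS, so the equation does not hold at this point.

Answer: Fails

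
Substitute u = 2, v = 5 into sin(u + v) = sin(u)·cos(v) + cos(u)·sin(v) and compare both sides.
LHS = sin(2 + 5) = sin(7) ≈ 0.657
RHS = sin(2)·cos(5) + cos(2)·sin(5) = sin(2)·cos(5) + sin(5)·cos(2) ≈ 0.657

LHS = RHS: the two sides agree.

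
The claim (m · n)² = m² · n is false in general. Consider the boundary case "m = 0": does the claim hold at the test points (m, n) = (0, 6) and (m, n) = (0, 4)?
Yes, holds at both test points

At (0, 6): LHS = 0, RHS = 0 → equal
At (0, 4): LHS = 0, RHS = 0 → equal

So the claim does hold at both of these boundary points, even though it is not an identity.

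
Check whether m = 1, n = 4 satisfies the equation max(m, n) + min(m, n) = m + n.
Holds

Substituting m = 1, n = 4:

LHS = max(1, 4) + min(1, 4) = 5
RHS = 1 + 4 = 5

LHS = RHS, so the equation holds at this point.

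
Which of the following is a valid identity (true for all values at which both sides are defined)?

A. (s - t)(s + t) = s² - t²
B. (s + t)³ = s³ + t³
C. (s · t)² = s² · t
A

A: holds — e.g. at (1, 5), both sides equal -24.
B: fails at (2, 4) — LHS = 216, RHS = 72.
C: fails at (4, 4) — LHS = 256, RHS = 64.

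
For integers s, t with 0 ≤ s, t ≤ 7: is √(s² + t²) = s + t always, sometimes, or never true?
It holds at (s, t) = (2, 0) (both sides equal 2), but fails at (s, t) = (4, 7) (LHS = √(65) ≈ 8.062, RHS = 11).

Answer: Sometimes true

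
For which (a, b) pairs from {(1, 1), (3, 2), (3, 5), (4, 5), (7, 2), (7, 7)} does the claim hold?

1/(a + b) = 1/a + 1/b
Testing each pair:
(1, 1): LHS = 1/2, RHS = 2 → fails
(3, 2): LHS = 1/5, RHS = 5/6 → fails
(3, 5): LHS = 1/8, RHS = 8/15 → fails
(4, 5): LHS = 1/9, RHS = 9/20 → fails
(7, 2): LHS = 1/9, RHS = 9/14 → fails
(7, 7): LHS = 1/14, RHS = 2/7 → fails

No pair satisfies the claim.

Answer: None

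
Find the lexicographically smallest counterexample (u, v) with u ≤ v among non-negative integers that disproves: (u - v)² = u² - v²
At (0, 0): both sides equal 0, so it holds there.

Substituting (0, 1) into the claim:
LHS = (0 - 1)² = 1
RHS = 0² - 1² = -1

Since LHS ≠ RHS, this pair disproves the claim, and no lexicographically smaller pair (u ≤ v, non-negative integers) does.

For instance (2, 4) is also a counterexample (LHS = 4, RHS = -12), but it's lexicographically larger.

Answer: (u, v) = (0, 1)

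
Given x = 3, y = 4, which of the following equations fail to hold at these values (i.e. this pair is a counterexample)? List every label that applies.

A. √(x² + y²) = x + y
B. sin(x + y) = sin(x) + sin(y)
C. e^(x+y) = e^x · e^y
A, B

Evaluating each claim at the given values:
A. LHS = 5, RHS = 7 → fails here (LHS ≠ RHS)
B. LHS = sin(7) ≈ 0.657, RHS = sin(4) + sin(3) ≈ -0.6157 → fails here (LHS ≠ RHS)
C. LHS = e^7 ≈ 1097, RHS = e^7 ≈ 1097 → holds here (LHS = RHS)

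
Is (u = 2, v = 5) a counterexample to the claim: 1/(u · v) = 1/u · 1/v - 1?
Substituting u = 2, v = 5:
LHS = 1/(2 · 5) = 1/10
RHS = 1/2 · 1/5 - 1 = -9/10

Since LHS ≠ RHS, this pair disproves the claim.

Answer: Yes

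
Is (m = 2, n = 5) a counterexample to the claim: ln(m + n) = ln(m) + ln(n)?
Substituting m = 2, n = 5:
LHS = ln(2 + 5) = ln(7) ≈ 1.946
RHS = ln(2) + ln(5) ≈ 2.303

Since LHS ≠ RHS, this pair disproves the claim.

Answer: Yes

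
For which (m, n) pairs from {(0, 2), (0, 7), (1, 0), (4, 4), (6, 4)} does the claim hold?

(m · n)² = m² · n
Testing each pair:
(0, 2): LHS = 0, RHS = 0 → holds
(0, 7): LHS = 0, RHS = 0 → holds
(1, 0): LHS = 0, RHS = 0 → holds
(4, 4): LHS = 256, RHS = 64 → fails
(6, 4): LHS = 576, RHS = 144 → fails

3 of 5 pairs satisfy the claim.

Answer: (0, 2), (0, 7), (1, 0)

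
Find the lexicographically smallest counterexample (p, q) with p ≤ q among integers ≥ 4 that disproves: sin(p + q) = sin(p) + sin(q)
(p, q) = (4, 4)

Substituting (4, 4) into the claim:
LHS = sin(4 + 4) = sin(8) ≈ 0.9894
RHS = sin(4) + sin(4) = 2·sin(4) ≈ -1.514

Since LHS ≠ RHS, this pair disproves the claim, and no lexicographically smaller pair (p ≤ q, integers ≥ 4) does.

For instance (11, 11) is also a counterexample (LHS = sin(22) ≈ -0.008851, RHS = 2·sin(11) ≈ -2), but it's lexicographically larger.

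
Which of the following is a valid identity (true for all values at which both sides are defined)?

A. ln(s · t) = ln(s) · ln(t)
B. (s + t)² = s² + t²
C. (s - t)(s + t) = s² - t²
A: fails at (3, 3) — LHS = ln(9) ≈ 2.197, RHS = ln(3)² ≈ 1.207.
B: fails at (1, 4) — LHS = 25, RHS = 17.
C: holds — e.g. at (1, 5), both sides equal -24.

Answer: C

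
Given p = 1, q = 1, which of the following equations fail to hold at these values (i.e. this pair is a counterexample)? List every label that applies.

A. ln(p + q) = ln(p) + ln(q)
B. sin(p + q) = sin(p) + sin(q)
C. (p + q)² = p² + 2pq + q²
A, B

Evaluating each claim at the given values:
A. LHS = ln(2) ≈ 0.6931, RHS = 0 → fails here (LHS ≠ RHS)
B. LHS = sin(2) ≈ 0.9093, RHS = 2·sin(1) ≈ 1.683 → fails here (LHS ≠ RHS)
C. LHS = 4, RHS = 4 → holds here (LHS = RHS)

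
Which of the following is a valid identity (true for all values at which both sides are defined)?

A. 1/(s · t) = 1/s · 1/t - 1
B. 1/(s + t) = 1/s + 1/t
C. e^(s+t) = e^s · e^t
C

A: fails at (1, 2) — LHS = 1/2, RHS = -1/2.
B: fails at (2, 4) — LHS = 1/6, RHS = 3/4.
C: holds — e.g. at (1, 5), both sides equal e^6 ≈ 403.4.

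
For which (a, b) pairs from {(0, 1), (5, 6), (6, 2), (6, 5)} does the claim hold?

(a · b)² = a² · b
Testing each pair:
(0, 1): LHS = 0, RHS = 0 → holds
(5, 6): LHS = 900, RHS = 150 → fails
(6, 2): LHS = 144, RHS = 72 → fails
(6, 5): LHS = 900, RHS = 180 → fails

1 of 4 pairs satisfies the claim.

Answer: (0, 1)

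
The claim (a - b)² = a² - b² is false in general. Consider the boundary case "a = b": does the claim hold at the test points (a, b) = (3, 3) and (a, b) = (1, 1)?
Yes, holds at both test points

At (3, 3): LHS = 0, RHS = 0 → equal
At (1, 1): LHS = 0, RHS = 0 → equal

So the claim does hold at both of these boundary points, even though it is not an identity.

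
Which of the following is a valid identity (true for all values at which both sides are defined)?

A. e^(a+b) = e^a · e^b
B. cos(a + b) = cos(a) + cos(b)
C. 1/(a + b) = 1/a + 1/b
A

A: holds — e.g. at (2, 5), both sides equal e^7 ≈ 1097.
B: fails at (1, 2) — LHS = cos(3) ≈ -0.99, RHS = cos(2) + cos(1) ≈ 0.1242.
C: fails at (3, 5) — LHS = 1/8, RHS = 8/15.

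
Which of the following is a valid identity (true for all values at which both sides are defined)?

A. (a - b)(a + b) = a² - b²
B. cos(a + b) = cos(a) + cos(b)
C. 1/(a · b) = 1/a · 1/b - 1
A

A: holds — e.g. at (2, 4), both sides equal -12.
B: fails at (1, 3) — LHS = cos(4) ≈ -0.6536, RHS = cos(3) + cos(1) ≈ -0.4497.
C: fails at (3, 3) — LHS = 1/9, RHS = -8/9.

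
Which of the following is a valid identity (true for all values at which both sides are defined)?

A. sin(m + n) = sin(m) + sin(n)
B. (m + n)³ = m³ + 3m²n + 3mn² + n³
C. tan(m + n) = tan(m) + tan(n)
B

A: fails at (2, 3) — LHS = sin(5) ≈ -0.9589, RHS = sin(3) + sin(2) ≈ 1.05.
B: holds — e.g. at (1, 1), both sides equal 8.
C: fails at (2, 2) — LHS = tan(4) ≈ 1.158, RHS = 2·tan(2) ≈ -4.37.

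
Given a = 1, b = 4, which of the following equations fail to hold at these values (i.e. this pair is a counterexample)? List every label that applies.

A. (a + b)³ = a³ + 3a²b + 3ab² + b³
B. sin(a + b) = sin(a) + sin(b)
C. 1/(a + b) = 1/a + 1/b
Evaluating each claim at the given values:
A. LHS = 125, RHS = 125 → holds here (LHS = RHS)
B. LHS = sin(5) ≈ -0.9589, RHS = sin(4) + sin(1) ≈ 0.08467 → fails here (LHS ≠ RHS)
C. LHS = 1/5, RHS = 5/4 → fails here (LHS ≠ RHS)

Answer: B, C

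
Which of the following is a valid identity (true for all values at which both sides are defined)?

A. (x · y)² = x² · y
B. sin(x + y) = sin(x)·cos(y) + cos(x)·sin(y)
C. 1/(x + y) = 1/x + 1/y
B

A: fails at (4, 5) — LHS = 400, RHS = 80.
B: holds — e.g. at (2, 2), both sides equal sin(4) ≈ -0.7568.
C: fails at (4, 6) — LHS = 1/10, RHS = 5/12.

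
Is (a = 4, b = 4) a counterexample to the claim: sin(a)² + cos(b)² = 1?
Substituting a = 4, b = 4:
LHS = sin(4)² + cos(4)² = 1
RHS = 1

The sides agree, so this pair does not disprove the claim.

Answer: No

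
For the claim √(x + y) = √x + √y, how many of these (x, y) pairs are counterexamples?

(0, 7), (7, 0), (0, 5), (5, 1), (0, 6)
Testing each pair:
(0, 7): LHS = √(7) ≈ 2.646, RHS = √(7) ≈ 2.646 → satisfies claim
(7, 0): LHS = √(7) ≈ 2.646, RHS = √(7) ≈ 2.646 → satisfies claim
(0, 5): LHS = √(5) ≈ 2.236, RHS = √(5) ≈ 2.236 → satisfies claim
(5, 1): LHS = √(6) ≈ 2.449, RHS = 1 + √(5) ≈ 3.236 → counterexample
(0, 6): LHS = √(6) ≈ 2.449, RHS = √(6) ≈ 2.449 → satisfies claim

That makes 1 counterexample.

Answer: 1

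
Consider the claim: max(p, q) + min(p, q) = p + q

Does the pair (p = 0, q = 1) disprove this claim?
Substituting p = 0, q = 1:
LHS = max(0, 1) + min(0, 1) = 1
RHS = 0 + 1 = 1

The sides agree, so this pair does not disprove the claim.

Answer: No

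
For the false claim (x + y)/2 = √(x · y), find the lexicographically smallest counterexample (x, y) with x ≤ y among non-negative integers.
(x, y) = (0, 1)

At (0, 0): both sides equal 0, so it holds there.

Substituting (0, 1) into the claim:
LHS = (0 + 1)/2 = 1/2
RHS = √(0 · 1) = 0

Since LHS ≠ RHS, this pair disproves the claim, and no lexicographically smaller pair (x ≤ y, non-negative integers) does.

For instance (1, 4) is also a counterexample (LHS = 5/2, RHS = 2), but it's lexicographically larger.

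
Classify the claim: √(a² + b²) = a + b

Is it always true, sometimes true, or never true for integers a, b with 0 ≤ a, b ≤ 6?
It holds at (a, b) = (0, 2) (both sides equal 2), but fails at (a, b) = (2, 1) (LHS = √(5) ≈ 2.236, RHS = 3).

Answer: Sometimes true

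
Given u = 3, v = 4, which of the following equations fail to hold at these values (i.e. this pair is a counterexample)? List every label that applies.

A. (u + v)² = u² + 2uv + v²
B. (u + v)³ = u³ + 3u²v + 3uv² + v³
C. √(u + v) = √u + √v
C

Evaluating each claim at the given values:
A. LHS = 49, RHS = 49 → holds here (LHS = RHS)
B. LHS = 343, RHS = 343 → holds here (LHS = RHS)
C. LHS = √(7) ≈ 2.646, RHS = √(3) + 2 ≈ 3.732 → fails here (LHS ≠ RHS)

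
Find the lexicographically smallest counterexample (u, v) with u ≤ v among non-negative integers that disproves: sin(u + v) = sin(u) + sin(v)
(u, v) = (1, 1)

Substituting (1, 1) into the claim:
LHS = sin(1 + 1) = sin(2) ≈ 0.9093
RHS = sin(1) + sin(1) = 2·sin(1) ≈ 1.683

Since LHS ≠ RHS, this pair disproves the claim, and no lexicographically smaller pair (u ≤ v, non-negative integers) does.

For instance (1, 3) is also a counterexample (LHS = sin(4) ≈ -0.7568, RHS = sin(3) + sin(1) ≈ 0.9826), but it's lexicographically larger.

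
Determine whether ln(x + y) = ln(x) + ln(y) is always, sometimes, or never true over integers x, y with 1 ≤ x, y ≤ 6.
It holds at (x, y) = (2, 2) (both sides equal ln(4) ≈ 1.386), but fails at (x, y) = (1, 3) (LHS = ln(4) ≈ 1.386, RHS = ln(3) ≈ 1.099).

Answer: Sometimes true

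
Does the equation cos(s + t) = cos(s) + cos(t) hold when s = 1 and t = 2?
Substituting s = 1, t = 2:

LHS = cos(1 + 2) = cos(3) ≈ -0.99
RHS = cos(1) + cos(2) ≈ 0.1242

LHS ≠ RHS, so the equation does not hold at this point.

Answer: Fails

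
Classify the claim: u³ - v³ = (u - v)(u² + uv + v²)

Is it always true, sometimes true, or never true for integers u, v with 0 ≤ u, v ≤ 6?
The identity holds for every pair in the range. For instance at (u, v) = (6, 4): both sides equal 152.

Answer: Always true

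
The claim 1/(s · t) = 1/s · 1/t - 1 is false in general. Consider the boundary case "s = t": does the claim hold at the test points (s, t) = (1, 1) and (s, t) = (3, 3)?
No, fails at both test points

At (1, 1): LHS = 1 ≠ RHS = 0
At (3, 3): LHS = 1/9 ≠ RHS = -8/9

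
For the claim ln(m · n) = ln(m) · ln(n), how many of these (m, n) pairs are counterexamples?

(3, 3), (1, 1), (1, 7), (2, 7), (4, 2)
4

Testing each pair:
(3, 3): LHS = ln(9) ≈ 2.197, RHS = ln(3)² ≈ 1.207 → counterexample
(1, 1): LHS = 0, RHS = 0 → satisfies claim
(1, 7): LHS = ln(7) ≈ 1.946, RHS = 0 → counterexample
(2, 7): LHS = ln(14) ≈ 2.639, RHS = ln(2)·ln(7) ≈ 1.349 → counterexample
(4, 2): LHS = ln(8) ≈ 2.079, RHS = ln(2)·ln(4) ≈ 0.9609 → counterexample

That makes 4 counterexamples.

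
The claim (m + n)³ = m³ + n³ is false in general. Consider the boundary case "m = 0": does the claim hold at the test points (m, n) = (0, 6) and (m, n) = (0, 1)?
Yes, holds at both test points

At (0, 6): LHS = 216, RHS = 216 → equal
At (0, 1): LHS = 1, RHS = 1 → equal

So the claim does hold at both of these boundary points, even though it is not an identity.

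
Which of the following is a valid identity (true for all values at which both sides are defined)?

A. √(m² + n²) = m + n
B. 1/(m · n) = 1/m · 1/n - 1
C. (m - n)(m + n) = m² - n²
A: fails at (5, 8) — LHS = √(89) ≈ 9.434, RHS = 13.
B: fails at (1, 3) — LHS = 1/3, RHS = -2/3.
C: holds — e.g. at (0, 1), both sides equal -1.

Answer: C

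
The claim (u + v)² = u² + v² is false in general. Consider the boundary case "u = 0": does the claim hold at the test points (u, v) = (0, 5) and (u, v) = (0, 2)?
At (0, 5): LHS = 25, RHS = 25 → equal
At (0, 2): LHS = 4, RHS = 4 → equal

So the claim does hold at both of these boundary points, even though it is not an identity.

Answer: Yes, holds at both test points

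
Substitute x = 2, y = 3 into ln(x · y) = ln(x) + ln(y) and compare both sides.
LHS = ln(2 · 3) = ln(6) ≈ 1.792
RHS = ln(2) + ln(3) ≈ 1.792

LHS = RHS: the two sides agree.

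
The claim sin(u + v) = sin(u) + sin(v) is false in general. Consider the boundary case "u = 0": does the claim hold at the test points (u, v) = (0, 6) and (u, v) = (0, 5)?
Yes, holds at both test points

At (0, 6): LHS = sin(6) ≈ -0.2794, RHS = sin(6) ≈ -0.2794 → equal
At (0, 5): LHS = sin(5) ≈ -0.9589, RHS = sin(5) ≈ -0.9589 → equal

So the claim does hold at both of these boundary points, even though it is not an identity.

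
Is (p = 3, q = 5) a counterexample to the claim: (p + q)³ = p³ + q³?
Substituting p = 3, q = 5:
LHS = (3 + 5)³ = 512
RHS = 3³ + 5³ = 152

Since LHS ≠ RHS, this pair disproves the claim.

Answer: Yes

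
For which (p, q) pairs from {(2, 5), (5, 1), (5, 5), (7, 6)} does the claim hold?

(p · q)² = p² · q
Testing each pair:
(2, 5): LHS = 100, RHS = 20 → fails
(5, 1): LHS = 25, RHS = 25 → holds
(5, 5): LHS = 625, RHS = 125 → fails
(7, 6): LHS = 1764, RHS = 294 → fails

1 of 4 pairs satisfies the claim.

Answer: (5, 1)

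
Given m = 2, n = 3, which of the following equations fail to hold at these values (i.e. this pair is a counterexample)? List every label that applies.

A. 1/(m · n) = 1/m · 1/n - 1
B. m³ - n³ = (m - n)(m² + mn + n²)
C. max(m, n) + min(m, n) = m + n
Evaluating each claim at the given values:
A. LHS = 1/6, RHS = -5/6 → fails here (LHS ≠ RHS)
B. LHS = -19, RHS = -19 → holds here (LHS = RHS)
C. LHS = 5, RHS = 5 → holds here (LHS = RHS)

Answer: A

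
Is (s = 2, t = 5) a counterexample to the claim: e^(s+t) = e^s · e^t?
Substituting s = 2, t = 5:
LHS = e^(2+5) = e^7 ≈ 1097
RHS = e^2 · e^5 = e^7 ≈ 1097

The sides agree, so this pair does not disprove the claim.

Answer: No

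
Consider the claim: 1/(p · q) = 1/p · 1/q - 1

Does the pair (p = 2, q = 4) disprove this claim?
Yes

Substituting p = 2, q = 4:
LHS = 1/(2 · 4) = 1/8
RHS = 1/2 · 1/4 - 1 = -7/8

Since LHS ≠ RHS, this pair disproves the claim.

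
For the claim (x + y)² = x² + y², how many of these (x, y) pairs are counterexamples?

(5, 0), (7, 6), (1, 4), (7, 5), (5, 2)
Testing each pair:
(5, 0): LHS = 25, RHS = 25 → satisfies claim
(7, 6): LHS = 169, RHS = 85 → counterexample
(1, 4): LHS = 25, RHS = 17 → counterexample
(7, 5): LHS = 144, RHS = 74 → counterexample
(5, 2): LHS = 49, RHS = 29 → counterexample

That makes 4 counterexamples.

Answer: 4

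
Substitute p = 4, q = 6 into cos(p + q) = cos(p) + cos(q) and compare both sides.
LHS = cos(4 + 6) = cos(10) ≈ -0.8391
RHS = cos(4) + cos(6) ≈ 0.3065

LHS ≠ RHS (they differ by about 1.146), so the equation does not hold here.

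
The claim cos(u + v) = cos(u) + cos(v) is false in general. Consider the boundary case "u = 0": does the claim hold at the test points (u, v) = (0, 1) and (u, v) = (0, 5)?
At (0, 1): LHS = cos(1) ≈ 0.5403 ≠ RHS = cos(1) + 1 ≈ 1.54
At (0, 5): LHS = cos(5) ≈ 0.2837 ≠ RHS = cos(5) + 1 ≈ 1.284

Answer: No, fails at both test points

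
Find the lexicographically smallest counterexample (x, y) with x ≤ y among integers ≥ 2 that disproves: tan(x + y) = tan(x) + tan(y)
Substituting (2, 2) into the claim:
LHS = tan(2 + 2) = tan(4) ≈ 1.158
RHS = tan(2) + tan(2) = 2·tan(2) ≈ -4.37

Since LHS ≠ RHS, this pair disproves the claim, and no lexicographically smaller pair (x ≤ y, integers ≥ 2) does.

For instance (4, 6) is also a counterexample (LHS = tan(10) ≈ 0.6484, RHS = tan(6) + tan(4) ≈ 0.8668), but it's lexicographically larger.

Answer: (x, y) = (2, 2)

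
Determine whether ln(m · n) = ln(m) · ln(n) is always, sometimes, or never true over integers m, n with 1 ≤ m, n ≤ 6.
Sometimes true

It holds at (m, n) = (1, 1) (both sides equal 0), but fails at (m, n) = (3, 1) (LHS = ln(3) ≈ 1.099, RHS = 0).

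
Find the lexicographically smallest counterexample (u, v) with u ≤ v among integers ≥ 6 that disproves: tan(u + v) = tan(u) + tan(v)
(u, v) = (6, 6)

Substituting (6, 6) into the claim:
LHS = tan(6 + 6) = tan(12) ≈ -0.6359
RHS = tan(6) + tan(6) = 2·tan(6) ≈ -0.582

Since LHS ≠ RHS, this pair disproves the claim, and no lexicographically smaller pair (u ≤ v, integers ≥ 6) does.

For instance (7, 9) is also a counterexample (LHS = tan(16) ≈ 0.3006, RHS = tan(9) + tan(7) ≈ 0.4191), but it's lexicographically larger.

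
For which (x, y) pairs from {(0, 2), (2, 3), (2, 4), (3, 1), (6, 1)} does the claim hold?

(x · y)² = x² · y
Testing each pair:
(0, 2): LHS = 0, RHS = 0 → holds
(2, 3): LHS = 36, RHS = 12 → fails
(2, 4): LHS = 64, RHS = 16 → fails
(3, 1): LHS = 9, RHS = 9 → holds
(6, 1): LHS = 36, RHS = 36 → holds

3 of 5 pairs satisfy the claim.

Answer: (0, 2), (3, 1), (6, 1)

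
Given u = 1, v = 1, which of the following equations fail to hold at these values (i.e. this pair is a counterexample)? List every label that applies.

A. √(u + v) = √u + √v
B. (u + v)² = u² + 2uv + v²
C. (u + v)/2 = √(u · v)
Evaluating each claim at the given values:
A. LHS = √(2) ≈ 1.414, RHS = 2 → fails here (LHS ≠ RHS)
B. LHS = 4, RHS = 4 → holds here (LHS = RHS)
C. LHS = 1, RHS = 1 → holds here (LHS = RHS)

Answer: A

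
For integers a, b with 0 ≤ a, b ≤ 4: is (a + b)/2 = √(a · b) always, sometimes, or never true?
Sometimes true

It holds at (a, b) = (2, 2) (both sides equal 2), but fails at (a, b) = (2, 3) (LHS = 5/2, RHS = √(6) ≈ 2.449).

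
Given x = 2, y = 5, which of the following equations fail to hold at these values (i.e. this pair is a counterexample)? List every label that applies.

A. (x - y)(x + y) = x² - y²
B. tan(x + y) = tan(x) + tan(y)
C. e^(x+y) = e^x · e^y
Evaluating each claim at the given values:
A. LHS = -21, RHS = -21 → holds here (LHS = RHS)
B. LHS = tan(7) ≈ 0.8714, RHS = tan(5) + tan(2) ≈ -5.566 → fails here (LHS ≠ RHS)
C. LHS = e^7 ≈ 1097, RHS = e^7 ≈ 1097 → holds here (LHS = RHS)

Answer: B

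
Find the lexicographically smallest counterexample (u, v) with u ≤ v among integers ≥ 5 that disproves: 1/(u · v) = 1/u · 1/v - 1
Substituting (5, 5) into the claim:
LHS = 1/(5 · 5) = 1/25
RHS = 1/5 · 1/5 - 1 = -24/25

Since LHS ≠ RHS, this pair disproves the claim, and no lexicographically smaller pair (u ≤ v, integers ≥ 5) does.

For instance (5, 8) is also a counterexample (LHS = 1/40, RHS = -39/40), but it's lexicographically larger.

Answer: (u, v) = (5, 5)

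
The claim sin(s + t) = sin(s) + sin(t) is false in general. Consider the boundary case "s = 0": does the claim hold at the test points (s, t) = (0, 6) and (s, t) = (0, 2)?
Yes, holds at both test points

At (0, 6): LHS = sin(6) ≈ -0.2794, RHS = sin(6) ≈ -0.2794 → equal
At (0, 2): LHS = sin(2) ≈ 0.9093, RHS = sin(2) ≈ 0.9093 → equal

So the claim does hold at both of these boundary points, even though it is not an identity.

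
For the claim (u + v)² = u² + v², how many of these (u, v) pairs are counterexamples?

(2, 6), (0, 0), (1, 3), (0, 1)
Testing each pair:
(2, 6): LHS = 64, RHS = 40 → counterexample
(0, 0): LHS = 0, RHS = 0 → satisfies claim
(1, 3): LHS = 16, RHS = 10 → counterexample
(0, 1): LHS = 1, RHS = 1 → satisfies claim

That makes 2 counterexamples.

Answer: 2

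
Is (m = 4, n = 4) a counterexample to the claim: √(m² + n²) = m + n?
Yes

Substituting m = 4, n = 4:
LHS = √(4² + 4²) = 4·√(2) ≈ 5.657
RHS = 4 + 4 = 8

Since LHS ≠ RHS, this pair disproves the claim.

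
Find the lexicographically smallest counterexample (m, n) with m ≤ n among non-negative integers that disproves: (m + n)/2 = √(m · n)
Substituting (0, 1) into the claim:
LHS = (0 + 1)/2 = 1/2
RHS = √(0 · 1) = 0

Since LHS ≠ RHS, this pair disproves the claim, and no lexicographically smaller pair (m ≤ n, non-negative integers) does.

For instance (1, 4) is also a counterexample (LHS = 5/2, RHS = 2), but it's lexicographically larger.

Answer: (m, n) = (0, 1)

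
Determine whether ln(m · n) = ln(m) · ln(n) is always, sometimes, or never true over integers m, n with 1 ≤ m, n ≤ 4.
It holds at (m, n) = (1, 1) (both sides equal 0), but fails at (m, n) = (2, 3) (LHS = ln(6) ≈ 1.792, RHS = ln(2)·ln(3) ≈ 0.7615).

Answer: Sometimes true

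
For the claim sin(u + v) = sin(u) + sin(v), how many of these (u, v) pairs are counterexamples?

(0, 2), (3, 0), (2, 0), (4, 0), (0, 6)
Testing each pair:
(0, 2): LHS = sin(2) ≈ 0.9093, RHS = sin(2) ≈ 0.9093 → satisfies claim
(3, 0): LHS = sin(3) ≈ 0.1411, RHS = sin(3) ≈ 0.1411 → satisfies claim
(2, 0): LHS = sin(2) ≈ 0.9093, RHS = sin(2) ≈ 0.9093 → satisfies claim
(4, 0): LHS = sin(4) ≈ -0.7568, RHS = sin(4) ≈ -0.7568 → satisfies claim
(0, 6): LHS = sin(6) ≈ -0.2794, RHS = sin(6) ≈ -0.2794 → satisfies claim

That makes 0 counterexamples.

Answer: 0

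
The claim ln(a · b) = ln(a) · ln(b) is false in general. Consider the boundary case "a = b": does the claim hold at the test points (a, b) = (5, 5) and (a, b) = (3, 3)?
No, fails at both test points

At (5, 5): LHS = ln(25) ≈ 3.219 ≠ RHS = ln(5)² ≈ 2.59
At (3, 3): LHS = ln(9) ≈ 2.197 ≠ RHS = ln(3)² ≈ 1.207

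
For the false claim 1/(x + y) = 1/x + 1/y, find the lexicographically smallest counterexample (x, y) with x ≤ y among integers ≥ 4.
Substituting (4, 4) into the claim:
LHS = 1/(4 + 4) = 1/8
RHS = 1/4 + 1/4 = 1/2

Since LHS ≠ RHS, this pair disproves the claim, and no lexicographically smaller pair (x ≤ y, integers ≥ 4) does.

For instance (5, 6) is also a counterexample (LHS = 1/11, RHS = 11/30), but it's lexicographically larger.

Answer: (x, y) = (4, 4)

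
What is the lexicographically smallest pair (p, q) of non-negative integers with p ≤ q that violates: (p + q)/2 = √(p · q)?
Substituting (0, 1) into the claim:
LHS = (0 + 1)/2 = 1/2
RHS = √(0 · 1) = 0

Since LHS ≠ RHS, this pair disproves the claim, and no lexicographically smaller pair (p ≤ q, non-negative integers) does.

For instance (5, 7) is also a counterexample (LHS = 6, RHS = √(35) ≈ 5.916), but it's lexicographically larger.

Answer: (p, q) = (0, 1)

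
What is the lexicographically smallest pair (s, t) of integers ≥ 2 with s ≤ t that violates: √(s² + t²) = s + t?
(s, t) = (2, 2)

Substituting (2, 2) into the claim:
LHS = √(2² + 2²) = 2·√(2) ≈ 2.828
RHS = 2 + 2 = 4

Since LHS ≠ RHS, this pair disproves the claim, and no lexicographically smaller pair (s ≤ t, integers ≥ 2) does.

For instance (2, 9) is also a counterexample (LHS = √(85) ≈ 9.22, RHS = 11), but it's lexicographically larger.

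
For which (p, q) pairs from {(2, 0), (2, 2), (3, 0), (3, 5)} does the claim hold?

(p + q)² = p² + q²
(2, 0), (3, 0)

Testing each pair:
(2, 0): LHS = 4, RHS = 4 → holds
(2, 2): LHS = 16, RHS = 8 → fails
(3, 0): LHS = 9, RHS = 9 → holds
(3, 5): LHS = 64, RHS = 34 → fails

2 of 4 pairs satisfy the claim.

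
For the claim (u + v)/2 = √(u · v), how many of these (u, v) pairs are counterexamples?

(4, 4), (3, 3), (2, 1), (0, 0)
1

Testing each pair:
(4, 4): LHS = 4, RHS = 4 → satisfies claim
(3, 3): LHS = 3, RHS = 3 → satisfies claim
(2, 1): LHS = 3/2, RHS = √(2) ≈ 1.414 → counterexample
(0, 0): LHS = 0, RHS = 0 → satisfies claim

That makes 1 counterexample.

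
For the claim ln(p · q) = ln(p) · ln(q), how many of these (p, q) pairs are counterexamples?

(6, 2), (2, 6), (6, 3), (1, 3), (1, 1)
4

Testing each pair:
(6, 2): LHS = ln(12) ≈ 2.485, RHS = ln(2)·ln(6) ≈ 1.242 → counterexample
(2, 6): LHS = ln(12) ≈ 2.485, RHS = ln(2)·ln(6) ≈ 1.242 → counterexample
(6, 3): LHS = ln(18) ≈ 2.89, RHS = ln(3)·ln(6) ≈ 1.968 → counterexample
(1, 3): LHS = ln(3) ≈ 1.099, RHS = 0 → counterexample
(1, 1): LHS = 0, RHS = 0 → satisfies claim

That makes 4 counterexamples.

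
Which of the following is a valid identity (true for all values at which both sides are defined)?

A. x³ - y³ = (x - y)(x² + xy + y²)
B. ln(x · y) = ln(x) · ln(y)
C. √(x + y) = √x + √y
A: holds — e.g. at (1, 1), both sides equal 0.
B: fails at (1, 4) — LHS = ln(4) ≈ 1.386, RHS = 0.
C: fails at (2, 4) — LHS = √(6) ≈ 2.449, RHS = √(2) + 2 ≈ 3.414.

Answer: A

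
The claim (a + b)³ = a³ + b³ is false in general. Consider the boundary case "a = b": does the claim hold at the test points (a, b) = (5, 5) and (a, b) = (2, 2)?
At (5, 5): LHS = 1000 ≠ RHS = 250
At (2, 2): LHS = 64 ≠ RHS = 16

Answer: No, fails at both test points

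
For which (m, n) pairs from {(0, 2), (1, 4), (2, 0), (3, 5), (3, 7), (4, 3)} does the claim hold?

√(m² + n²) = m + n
(0, 2), (2, 0)

Testing each pair:
(0, 2): LHS = 2, RHS = 2 → holds
(1, 4): LHS = √(17) ≈ 4.123, RHS = 5 → fails
(2, 0): LHS = 2, RHS = 2 → holds
(3, 5): LHS = √(34) ≈ 5.831, RHS = 8 → fails
(3, 7): LHS = √(58) ≈ 7.616, RHS = 10 → fails
(4, 3): LHS = 5, RHS = 7 → fails

2 of 6 pairs satisfy the claim.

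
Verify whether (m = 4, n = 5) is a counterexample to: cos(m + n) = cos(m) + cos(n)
Substituting m = 4, n = 5:
LHS = cos(4 + 5) = cos(9) ≈ -0.9111
RHS = cos(4) + cos(5) ≈ -0.37

Since LHS ≠ RHS, this pair disproves the claim.

Answer: Yes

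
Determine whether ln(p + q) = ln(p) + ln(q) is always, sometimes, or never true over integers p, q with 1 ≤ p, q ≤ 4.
It holds at (p, q) = (2, 2) (both sides equal ln(4) ≈ 1.386), but fails at (p, q) = (3, 4) (LHS = ln(7) ≈ 1.946, RHS = ln(3) + ln(4) ≈ 2.485).

Answer: Sometimes true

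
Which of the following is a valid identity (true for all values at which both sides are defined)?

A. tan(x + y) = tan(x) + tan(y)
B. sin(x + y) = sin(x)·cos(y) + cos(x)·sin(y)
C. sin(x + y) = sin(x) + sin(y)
A: fails at (1, 2) — LHS = tan(3) ≈ -0.1425, RHS = tan(2) + tan(1) ≈ -0.6276.
B: holds — e.g. at (2, 7), both sides equal sin(9) ≈ 0.4121.
C: fails at (5, 8) — LHS = sin(13) ≈ 0.4202, RHS = sin(5) + sin(8) ≈ 0.03043.

Answer: B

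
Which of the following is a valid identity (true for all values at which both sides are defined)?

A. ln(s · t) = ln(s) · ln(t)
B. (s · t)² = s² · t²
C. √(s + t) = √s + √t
B

A: fails at (5, 5) — LHS = ln(25) ≈ 3.219, RHS = ln(5)² ≈ 2.59.
B: holds — e.g. at (2, 4), both sides equal 64.
C: fails at (3, 3) — LHS = √(6) ≈ 2.449, RHS = 2·√(3) ≈ 3.464.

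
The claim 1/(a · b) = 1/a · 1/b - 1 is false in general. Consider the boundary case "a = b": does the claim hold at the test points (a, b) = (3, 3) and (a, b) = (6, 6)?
At (3, 3): LHS = 1/9 ≠ RHS = -8/9
At (6, 6): LHS = 1/36 ≠ RHS = -35/36

Answer: No, fails at both test points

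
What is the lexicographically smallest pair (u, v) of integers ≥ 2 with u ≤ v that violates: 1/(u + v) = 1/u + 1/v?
(u, v) = (2, 2)

Substituting (2, 2) into the claim:
LHS = 1/(2 + 2) = 1/4
RHS = 1/2 + 1/2 = 1

Since LHS ≠ RHS, this pair disproves the claim, and no lexicographically smaller pair (u ≤ v, integers ≥ 2) does.

For instance (3, 3) is also a counterexample (LHS = 1/6, RHS = 2/3), but it's lexicographically larger.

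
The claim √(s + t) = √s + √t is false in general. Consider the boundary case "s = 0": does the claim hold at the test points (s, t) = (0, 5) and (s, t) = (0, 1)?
At (0, 5): LHS = √(5) ≈ 2.236, RHS = √(5) ≈ 2.236 → equal
At (0, 1): LHS = 1, RHS = 1 → equal

So the claim does hold at both of these boundary points, even though it is not an identity.

Answer: Yes, holds at both test points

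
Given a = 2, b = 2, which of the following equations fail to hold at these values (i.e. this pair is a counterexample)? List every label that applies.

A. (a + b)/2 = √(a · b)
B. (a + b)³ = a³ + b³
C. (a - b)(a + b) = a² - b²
Evaluating each claim at the given values:
A. LHS = 2, RHS = 2 → holds here (LHS = RHS)
B. LHS = 64, RHS = 16 → fails here (LHS ≠ RHS)
C. LHS = 0, RHS = 0 → holds here (LHS = RHS)

Answer: B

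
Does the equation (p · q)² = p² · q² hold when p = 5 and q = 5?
Substituting p = 5, q = 5:

LHS = (5 · 5)² = 625
RHS = 5² · 5² = 625

LHS = RHS, so the equation holds at this point.

Answer: Holds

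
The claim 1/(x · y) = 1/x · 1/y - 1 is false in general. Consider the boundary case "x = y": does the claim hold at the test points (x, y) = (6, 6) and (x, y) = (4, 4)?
No, fails at both test points

At (6, 6): LHS = 1/36 ≠ RHS = -35/36
At (4, 4): LHS = 1/16 ≠ RHS = -15/16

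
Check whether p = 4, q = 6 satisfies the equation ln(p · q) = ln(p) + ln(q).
Holds

Substituting p = 4, q = 6:

LHS = ln(4 · 6) = ln(24) ≈ 3.178
RHS = ln(4) + ln(6) ≈ 3.178

LHS = RHS, so the equation holds at this point.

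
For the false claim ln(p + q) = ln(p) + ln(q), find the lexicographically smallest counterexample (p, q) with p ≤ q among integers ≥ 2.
(p, q) = (2, 3)

Substituting (2, 3) into the claim:
LHS = ln(2 + 3) = ln(5) ≈ 1.609
RHS = ln(2) + ln(3) ≈ 1.792

Since LHS ≠ RHS, this pair disproves the claim, and no lexicographically smaller pair (p ≤ q, integers ≥ 2) does.

For instance (4, 9) is also a counterexample (LHS = ln(13) ≈ 2.565, RHS = ln(4) + ln(9) ≈ 3.584), but it's lexicographically larger.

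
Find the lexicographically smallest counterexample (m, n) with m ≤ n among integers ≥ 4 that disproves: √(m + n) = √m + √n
Substituting (4, 4) into the claim:
LHS = √(4 + 4) = 2·√(2) ≈ 2.828
RHS = √4 + √4 = 4

Since LHS ≠ RHS, this pair disproves the claim, and no lexicographically smaller pair (m ≤ n, integers ≥ 4) does.

For instance (9, 9) is also a counterexample (LHS = 3·√(2) ≈ 4.243, RHS = 6), but it's lexicographically larger.

Answer: (m, n) = (4, 4)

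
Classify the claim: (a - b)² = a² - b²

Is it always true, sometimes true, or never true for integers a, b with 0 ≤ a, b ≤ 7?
It holds at (a, b) = (6, 6) (both sides equal 0), but fails at (a, b) = (2, 6) (LHS = 16, RHS = -32).

Answer: Sometimes true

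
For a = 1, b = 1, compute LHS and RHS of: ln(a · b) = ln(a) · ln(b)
LHS = ln(1 · 1) = 0
RHS = ln(1) · ln(1) = 0

LHS = RHS: the two sides agree.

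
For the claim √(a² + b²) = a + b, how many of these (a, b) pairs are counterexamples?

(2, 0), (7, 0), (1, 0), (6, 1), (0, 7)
1

Testing each pair:
(2, 0): LHS = 2, RHS = 2 → satisfies claim
(7, 0): LHS = 7, RHS = 7 → satisfies claim
(1, 0): LHS = 1, RHS = 1 → satisfies claim
(6, 1): LHS = √(37) ≈ 6.083, RHS = 7 → counterexample
(0, 7): LHS = 7, RHS = 7 → satisfies claim

That makes 1 counterexample.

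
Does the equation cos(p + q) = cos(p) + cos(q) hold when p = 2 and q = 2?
Fails

Substituting p = 2, q = 2:

LHS = cos(2 + 2) = cos(4) ≈ -0.6536
RHS = cos(2) + cos(2) = 2·cos(2) ≈ -0.8323

LHS ≠ RHS, so the equation does not hold at this point.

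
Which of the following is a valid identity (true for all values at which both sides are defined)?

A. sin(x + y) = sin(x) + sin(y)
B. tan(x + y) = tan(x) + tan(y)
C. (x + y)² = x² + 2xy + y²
A: fails at (1, 1) — LHS = sin(2) ≈ 0.9093, RHS = 2·sin(1) ≈ 1.683.
B: fails at (1, 5) — LHS = tan(6) ≈ -0.291, RHS = tan(5) + tan(1) ≈ -1.823.
C: holds — e.g. at (4, 6), both sides equal 100.

Answer: C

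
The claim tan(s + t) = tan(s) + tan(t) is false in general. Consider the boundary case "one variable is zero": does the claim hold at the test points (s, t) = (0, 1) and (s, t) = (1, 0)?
Yes, holds at both test points

At (0, 1): LHS = tan(1) ≈ 1.557, RHS = tan(1) ≈ 1.557 → equal
At (1, 0): LHS = tan(1) ≈ 1.557, RHS = tan(1) ≈ 1.557 → equal

So the claim does hold at both of these boundary points, even though it is not an identity.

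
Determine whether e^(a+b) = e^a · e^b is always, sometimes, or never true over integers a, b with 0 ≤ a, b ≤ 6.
The identity holds for every pair in the range. For instance at (a, b) = (2, 3): both sides equal e^5 ≈ 148.4.

Answer: Always true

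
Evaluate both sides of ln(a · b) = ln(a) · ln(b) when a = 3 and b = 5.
LHS = ln(3 · 5) = ln(15) ≈ 2.708
RHS = ln(3) · ln(5) ≈ 1.768

LHS ≠ RHS (they differ by about 0.9399), so the equation does not hold here.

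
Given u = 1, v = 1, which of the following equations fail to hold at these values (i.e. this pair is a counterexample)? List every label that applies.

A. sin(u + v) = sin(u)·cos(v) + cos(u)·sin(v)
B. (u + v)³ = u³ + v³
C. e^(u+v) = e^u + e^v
B, C

Evaluating each claim at the given values:
A. LHS = sin(2) ≈ 0.9093, RHS = 2·sin(1)·cos(1) ≈ 0.9093 → holds here (LHS = RHS)
B. LHS = 8, RHS = 2 → fails here (LHS ≠ RHS)
C. LHS = e^2 ≈ 7.389, RHS = 2·e ≈ 5.437 → fails here (LHS ≠ RHS)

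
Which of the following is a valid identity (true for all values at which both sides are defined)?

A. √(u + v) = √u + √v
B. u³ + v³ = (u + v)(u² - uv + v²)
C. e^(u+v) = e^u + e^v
B

A: fails at (3, 7) — LHS = √(10) ≈ 3.162, RHS = √(3) + √(7) ≈ 4.378.
B: holds — e.g. at (6, 7), both sides equal 559.
C: fails at (1, 3) — LHS = e^4 ≈ 54.6, RHS = e + e^3 ≈ 22.8.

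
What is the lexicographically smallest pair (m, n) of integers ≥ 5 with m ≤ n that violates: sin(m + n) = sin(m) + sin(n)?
(m, n) = (5, 5)

Substituting (5, 5) into the claim:
LHS = sin(5 + 5) = sin(10) ≈ -0.544
RHS = sin(5) + sin(5) = 2·sin(5) ≈ -1.918

Since LHS ≠ RHS, this pair disproves the claim, and no lexicographically smaller pair (m ≤ n, integers ≥ 5) does.

For instance (6, 9) is also a counterexample (LHS = sin(15) ≈ 0.6503, RHS = sin(6) + sin(9) ≈ 0.1327), but it's lexicographically larger.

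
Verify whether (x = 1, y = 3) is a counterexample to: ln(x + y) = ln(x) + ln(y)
Yes

Substituting x = 1, y = 3:
LHS = ln(1 + 3) = ln(4) ≈ 1.386
RHS = ln(1) + ln(3) = ln(3) ≈ 1.099

Since LHS ≠ RHS, this pair disproves the claim.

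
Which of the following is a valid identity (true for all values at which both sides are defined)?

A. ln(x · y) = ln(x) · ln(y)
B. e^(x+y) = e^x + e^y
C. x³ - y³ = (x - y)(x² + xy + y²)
C

A: fails at (3, 5) — LHS = ln(15) ≈ 2.708, RHS = ln(3)·ln(5) ≈ 1.768.
B: fails at (2, 2) — LHS = e^4 ≈ 54.6, RHS = 2·e^2 ≈ 14.78.
C: holds — e.g. at (3, 7), both sides equal -316.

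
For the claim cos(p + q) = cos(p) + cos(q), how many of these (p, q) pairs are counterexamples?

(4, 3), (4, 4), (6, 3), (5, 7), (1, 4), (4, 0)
6

Testing each pair:
(4, 3): LHS = cos(7) ≈ 0.7539, RHS = cos(3) + cos(4) ≈ -1.644 → counterexample
(4, 4): LHS = cos(8) ≈ -0.1455, RHS = 2·cos(4) ≈ -1.307 → counterexample
(6, 3): LHS = cos(9) ≈ -0.9111, RHS = cos(3) + cos(6) ≈ -0.02982 → counterexample
(5, 7): LHS = cos(12) ≈ 0.8439, RHS = cos(5) + cos(7) ≈ 1.038 → counterexample
(1, 4): LHS = cos(5) ≈ 0.2837, RHS = cos(4) + cos(1) ≈ -0.1133 → counterexample
(4, 0): LHS = cos(4) ≈ -0.6536, RHS = cos(4) + 1 ≈ 0.3464 → counterexample

That makes 6 counterexamples.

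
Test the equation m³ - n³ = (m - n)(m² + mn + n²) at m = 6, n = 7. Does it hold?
Substituting m = 6, n = 7:

LHS = 6³ - 7³ = -127
RHS = (6 - 7)(6² + 6·7 + 7²) = -127

LHS = RHS, so the equation holds at this point.

Answer: Holds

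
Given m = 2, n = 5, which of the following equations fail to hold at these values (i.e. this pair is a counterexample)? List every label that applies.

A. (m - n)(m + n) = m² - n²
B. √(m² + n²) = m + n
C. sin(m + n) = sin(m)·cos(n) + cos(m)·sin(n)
Evaluating each claim at the given values:
A. LHS = -21, RHS = -21 → holds here (LHS = RHS)
B. LHS = √(29) ≈ 5.385, RHS = 7 → fails here (LHS ≠ RHS)
C. LHS = sin(7) ≈ 0.657, RHS = sin(2)·cos(5) + sin(5)·cos(2) ≈ 0.657 → holds here (LHS = RHS)

Answer: B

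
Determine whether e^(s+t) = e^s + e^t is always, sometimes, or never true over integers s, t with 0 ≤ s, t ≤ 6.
The claim fails for every pair in the range. For instance at (s, t) = (4, 3): LHS = e^7 ≈ 1097, RHS = e^3 + e^4 ≈ 74.68.

Answer: Never true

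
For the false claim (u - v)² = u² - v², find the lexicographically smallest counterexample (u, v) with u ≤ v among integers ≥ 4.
Substituting (4, 5) into the claim:
LHS = (4 - 5)² = 1
RHS = 4² - 5² = -9

Since LHS ≠ RHS, this pair disproves the claim, and no lexicographically smaller pair (u ≤ v, integers ≥ 4) does.

For instance (5, 10) is also a counterexample (LHS = 25, RHS = -75), but it's lexicographically larger.

Answer: (u, v) = (4, 5)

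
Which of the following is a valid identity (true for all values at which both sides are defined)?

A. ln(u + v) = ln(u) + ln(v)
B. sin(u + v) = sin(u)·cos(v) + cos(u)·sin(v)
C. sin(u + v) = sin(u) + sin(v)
B

A: fails at (5, 8) — LHS = ln(13) ≈ 2.565, RHS = ln(5) + ln(8) ≈ 3.689.
B: holds — e.g. at (2, 4), both sides equal sin(6) ≈ -0.2794.
C: fails at (1, 1) — LHS = sin(2) ≈ 0.9093, RHS = 2·sin(1) ≈ 1.683.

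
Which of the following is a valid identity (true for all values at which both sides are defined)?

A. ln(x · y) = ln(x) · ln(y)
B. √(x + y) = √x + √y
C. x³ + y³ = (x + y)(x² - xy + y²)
A: fails at (5, 8) — LHS = ln(40) ≈ 3.689, RHS = ln(5)·ln(8) ≈ 3.347.
B: fails at (6, 7) — LHS = √(13) ≈ 3.606, RHS = √(6) + √(7) ≈ 5.095.
C: holds — e.g. at (3, 4), both sides equal 91.

Answer: C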